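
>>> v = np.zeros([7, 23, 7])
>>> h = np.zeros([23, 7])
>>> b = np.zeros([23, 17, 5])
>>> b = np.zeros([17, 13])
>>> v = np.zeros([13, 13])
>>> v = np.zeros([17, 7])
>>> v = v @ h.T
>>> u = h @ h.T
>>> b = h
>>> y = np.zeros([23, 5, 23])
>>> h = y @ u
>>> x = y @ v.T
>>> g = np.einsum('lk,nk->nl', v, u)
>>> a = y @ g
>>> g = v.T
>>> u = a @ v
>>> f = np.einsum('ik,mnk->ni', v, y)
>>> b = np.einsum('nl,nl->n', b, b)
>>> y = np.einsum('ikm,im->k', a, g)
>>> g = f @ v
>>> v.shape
(17, 23)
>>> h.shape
(23, 5, 23)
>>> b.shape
(23,)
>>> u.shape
(23, 5, 23)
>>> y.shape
(5,)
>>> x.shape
(23, 5, 17)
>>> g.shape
(5, 23)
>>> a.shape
(23, 5, 17)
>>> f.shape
(5, 17)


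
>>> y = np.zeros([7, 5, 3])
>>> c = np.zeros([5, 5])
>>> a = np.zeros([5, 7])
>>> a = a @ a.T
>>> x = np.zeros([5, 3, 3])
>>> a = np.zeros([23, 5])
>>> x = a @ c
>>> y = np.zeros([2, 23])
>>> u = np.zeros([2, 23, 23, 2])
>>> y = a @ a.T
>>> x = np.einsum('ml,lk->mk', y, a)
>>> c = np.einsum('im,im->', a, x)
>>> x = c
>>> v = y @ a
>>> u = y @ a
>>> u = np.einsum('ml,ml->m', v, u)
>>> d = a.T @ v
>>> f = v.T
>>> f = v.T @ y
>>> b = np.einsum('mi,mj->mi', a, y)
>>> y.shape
(23, 23)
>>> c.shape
()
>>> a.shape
(23, 5)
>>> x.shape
()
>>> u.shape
(23,)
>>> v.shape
(23, 5)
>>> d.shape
(5, 5)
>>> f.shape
(5, 23)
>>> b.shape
(23, 5)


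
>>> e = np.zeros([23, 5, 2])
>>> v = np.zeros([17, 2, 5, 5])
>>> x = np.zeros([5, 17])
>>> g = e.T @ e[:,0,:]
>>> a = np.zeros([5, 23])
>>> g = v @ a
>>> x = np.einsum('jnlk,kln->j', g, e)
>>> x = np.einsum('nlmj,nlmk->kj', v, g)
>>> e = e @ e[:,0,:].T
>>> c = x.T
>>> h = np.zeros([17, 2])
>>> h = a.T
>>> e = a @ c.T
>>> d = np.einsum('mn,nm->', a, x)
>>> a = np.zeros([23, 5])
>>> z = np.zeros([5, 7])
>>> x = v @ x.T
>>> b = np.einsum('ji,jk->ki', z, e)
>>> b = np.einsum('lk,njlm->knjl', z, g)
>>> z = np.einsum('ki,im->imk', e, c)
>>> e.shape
(5, 5)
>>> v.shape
(17, 2, 5, 5)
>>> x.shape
(17, 2, 5, 23)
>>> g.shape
(17, 2, 5, 23)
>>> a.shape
(23, 5)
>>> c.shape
(5, 23)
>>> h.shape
(23, 5)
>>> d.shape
()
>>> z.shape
(5, 23, 5)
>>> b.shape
(7, 17, 2, 5)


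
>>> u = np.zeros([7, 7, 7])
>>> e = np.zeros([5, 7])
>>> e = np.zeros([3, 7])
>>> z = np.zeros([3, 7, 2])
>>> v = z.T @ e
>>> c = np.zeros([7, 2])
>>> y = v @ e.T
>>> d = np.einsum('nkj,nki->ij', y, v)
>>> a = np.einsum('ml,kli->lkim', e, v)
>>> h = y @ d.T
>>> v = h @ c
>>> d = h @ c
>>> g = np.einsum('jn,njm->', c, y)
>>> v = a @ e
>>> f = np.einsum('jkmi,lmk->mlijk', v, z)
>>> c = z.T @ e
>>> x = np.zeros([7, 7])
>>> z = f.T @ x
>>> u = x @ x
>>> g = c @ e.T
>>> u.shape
(7, 7)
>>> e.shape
(3, 7)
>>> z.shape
(2, 7, 7, 3, 7)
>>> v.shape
(7, 2, 7, 7)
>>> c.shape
(2, 7, 7)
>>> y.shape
(2, 7, 3)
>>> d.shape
(2, 7, 2)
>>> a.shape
(7, 2, 7, 3)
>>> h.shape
(2, 7, 7)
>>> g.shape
(2, 7, 3)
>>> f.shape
(7, 3, 7, 7, 2)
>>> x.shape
(7, 7)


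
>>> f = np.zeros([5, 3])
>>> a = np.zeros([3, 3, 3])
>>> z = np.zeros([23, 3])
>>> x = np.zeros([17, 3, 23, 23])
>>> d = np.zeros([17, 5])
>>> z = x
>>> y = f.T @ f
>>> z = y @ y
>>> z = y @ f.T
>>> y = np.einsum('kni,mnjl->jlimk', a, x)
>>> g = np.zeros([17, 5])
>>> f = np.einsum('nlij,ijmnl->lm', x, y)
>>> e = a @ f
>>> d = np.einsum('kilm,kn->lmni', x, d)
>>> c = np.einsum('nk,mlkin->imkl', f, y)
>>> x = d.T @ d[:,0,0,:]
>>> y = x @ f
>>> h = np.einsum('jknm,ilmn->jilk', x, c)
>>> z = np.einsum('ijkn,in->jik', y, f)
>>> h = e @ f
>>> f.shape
(3, 3)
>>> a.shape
(3, 3, 3)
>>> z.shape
(5, 3, 23)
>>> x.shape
(3, 5, 23, 3)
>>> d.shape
(23, 23, 5, 3)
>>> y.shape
(3, 5, 23, 3)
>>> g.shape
(17, 5)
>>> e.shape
(3, 3, 3)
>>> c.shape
(17, 23, 3, 23)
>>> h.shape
(3, 3, 3)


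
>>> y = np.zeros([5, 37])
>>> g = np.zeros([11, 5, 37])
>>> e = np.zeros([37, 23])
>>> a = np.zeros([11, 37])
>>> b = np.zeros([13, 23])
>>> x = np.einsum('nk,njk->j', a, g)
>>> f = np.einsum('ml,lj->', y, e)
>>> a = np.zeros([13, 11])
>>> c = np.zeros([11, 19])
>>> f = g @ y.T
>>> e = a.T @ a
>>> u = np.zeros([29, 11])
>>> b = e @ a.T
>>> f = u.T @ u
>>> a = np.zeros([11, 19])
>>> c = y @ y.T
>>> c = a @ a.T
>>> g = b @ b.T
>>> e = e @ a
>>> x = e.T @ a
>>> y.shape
(5, 37)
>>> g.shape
(11, 11)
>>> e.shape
(11, 19)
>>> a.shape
(11, 19)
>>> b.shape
(11, 13)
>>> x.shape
(19, 19)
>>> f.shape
(11, 11)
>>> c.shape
(11, 11)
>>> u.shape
(29, 11)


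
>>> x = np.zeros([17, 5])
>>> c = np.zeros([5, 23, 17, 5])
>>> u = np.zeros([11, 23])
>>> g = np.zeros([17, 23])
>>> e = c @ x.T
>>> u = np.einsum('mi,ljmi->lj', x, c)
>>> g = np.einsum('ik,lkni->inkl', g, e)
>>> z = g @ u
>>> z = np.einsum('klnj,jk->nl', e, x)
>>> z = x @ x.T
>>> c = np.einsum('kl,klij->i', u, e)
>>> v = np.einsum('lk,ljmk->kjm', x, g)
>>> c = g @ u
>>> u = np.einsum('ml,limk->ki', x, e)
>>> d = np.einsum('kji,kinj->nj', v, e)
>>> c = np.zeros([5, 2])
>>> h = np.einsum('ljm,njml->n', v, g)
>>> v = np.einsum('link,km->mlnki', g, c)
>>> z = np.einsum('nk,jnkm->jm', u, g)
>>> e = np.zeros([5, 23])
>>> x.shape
(17, 5)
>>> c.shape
(5, 2)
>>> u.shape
(17, 23)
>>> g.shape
(17, 17, 23, 5)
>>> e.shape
(5, 23)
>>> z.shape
(17, 5)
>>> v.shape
(2, 17, 23, 5, 17)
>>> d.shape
(17, 17)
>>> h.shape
(17,)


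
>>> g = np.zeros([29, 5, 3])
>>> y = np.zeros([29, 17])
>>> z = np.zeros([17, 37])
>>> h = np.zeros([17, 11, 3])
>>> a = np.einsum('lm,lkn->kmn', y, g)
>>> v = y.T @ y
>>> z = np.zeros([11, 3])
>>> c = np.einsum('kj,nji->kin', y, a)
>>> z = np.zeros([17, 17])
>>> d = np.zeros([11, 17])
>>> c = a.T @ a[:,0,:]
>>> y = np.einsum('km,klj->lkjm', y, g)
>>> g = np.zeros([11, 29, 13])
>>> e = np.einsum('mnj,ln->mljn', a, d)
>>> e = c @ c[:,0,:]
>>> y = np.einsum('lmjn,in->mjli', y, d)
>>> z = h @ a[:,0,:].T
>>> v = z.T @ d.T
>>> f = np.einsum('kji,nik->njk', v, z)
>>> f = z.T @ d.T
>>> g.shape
(11, 29, 13)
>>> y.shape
(29, 3, 5, 11)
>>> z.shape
(17, 11, 5)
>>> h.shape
(17, 11, 3)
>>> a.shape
(5, 17, 3)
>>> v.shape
(5, 11, 11)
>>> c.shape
(3, 17, 3)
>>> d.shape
(11, 17)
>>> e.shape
(3, 17, 3)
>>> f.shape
(5, 11, 11)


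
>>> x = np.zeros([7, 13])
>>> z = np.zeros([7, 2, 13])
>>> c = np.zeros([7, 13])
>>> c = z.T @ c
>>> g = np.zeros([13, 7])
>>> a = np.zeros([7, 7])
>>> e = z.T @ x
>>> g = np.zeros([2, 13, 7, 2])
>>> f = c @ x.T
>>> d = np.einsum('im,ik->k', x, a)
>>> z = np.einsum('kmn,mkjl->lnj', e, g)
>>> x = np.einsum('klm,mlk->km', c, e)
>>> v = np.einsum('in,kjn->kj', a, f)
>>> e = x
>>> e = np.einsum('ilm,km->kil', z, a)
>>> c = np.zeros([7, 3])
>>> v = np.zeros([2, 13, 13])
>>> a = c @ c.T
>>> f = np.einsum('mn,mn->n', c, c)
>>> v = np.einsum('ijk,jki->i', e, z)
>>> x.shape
(13, 13)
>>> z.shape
(2, 13, 7)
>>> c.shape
(7, 3)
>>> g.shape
(2, 13, 7, 2)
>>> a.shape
(7, 7)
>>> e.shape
(7, 2, 13)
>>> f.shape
(3,)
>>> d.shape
(7,)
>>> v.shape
(7,)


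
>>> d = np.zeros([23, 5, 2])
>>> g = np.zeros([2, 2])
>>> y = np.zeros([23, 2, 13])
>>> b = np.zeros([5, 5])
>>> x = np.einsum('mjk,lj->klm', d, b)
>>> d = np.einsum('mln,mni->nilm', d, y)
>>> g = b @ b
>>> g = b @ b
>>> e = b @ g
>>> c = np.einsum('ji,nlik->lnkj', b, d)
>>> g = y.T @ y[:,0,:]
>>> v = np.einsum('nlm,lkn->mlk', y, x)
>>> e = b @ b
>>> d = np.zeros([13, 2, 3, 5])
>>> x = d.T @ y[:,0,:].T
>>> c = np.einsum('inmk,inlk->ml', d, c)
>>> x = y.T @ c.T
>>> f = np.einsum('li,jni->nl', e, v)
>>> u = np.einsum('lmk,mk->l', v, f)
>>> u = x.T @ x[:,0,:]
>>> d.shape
(13, 2, 3, 5)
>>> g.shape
(13, 2, 13)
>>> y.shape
(23, 2, 13)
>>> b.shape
(5, 5)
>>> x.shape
(13, 2, 3)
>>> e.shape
(5, 5)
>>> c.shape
(3, 23)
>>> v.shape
(13, 2, 5)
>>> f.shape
(2, 5)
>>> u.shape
(3, 2, 3)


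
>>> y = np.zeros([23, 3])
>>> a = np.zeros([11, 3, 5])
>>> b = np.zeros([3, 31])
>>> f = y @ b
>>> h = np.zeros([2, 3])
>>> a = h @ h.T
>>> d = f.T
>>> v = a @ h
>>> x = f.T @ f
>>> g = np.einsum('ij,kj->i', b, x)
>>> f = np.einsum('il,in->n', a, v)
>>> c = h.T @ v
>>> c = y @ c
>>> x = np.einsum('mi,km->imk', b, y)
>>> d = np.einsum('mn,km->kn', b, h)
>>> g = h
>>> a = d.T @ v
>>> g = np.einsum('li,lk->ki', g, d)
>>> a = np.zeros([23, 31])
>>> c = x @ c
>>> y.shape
(23, 3)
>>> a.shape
(23, 31)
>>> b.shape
(3, 31)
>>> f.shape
(3,)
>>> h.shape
(2, 3)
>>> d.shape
(2, 31)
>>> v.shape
(2, 3)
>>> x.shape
(31, 3, 23)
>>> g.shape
(31, 3)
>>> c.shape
(31, 3, 3)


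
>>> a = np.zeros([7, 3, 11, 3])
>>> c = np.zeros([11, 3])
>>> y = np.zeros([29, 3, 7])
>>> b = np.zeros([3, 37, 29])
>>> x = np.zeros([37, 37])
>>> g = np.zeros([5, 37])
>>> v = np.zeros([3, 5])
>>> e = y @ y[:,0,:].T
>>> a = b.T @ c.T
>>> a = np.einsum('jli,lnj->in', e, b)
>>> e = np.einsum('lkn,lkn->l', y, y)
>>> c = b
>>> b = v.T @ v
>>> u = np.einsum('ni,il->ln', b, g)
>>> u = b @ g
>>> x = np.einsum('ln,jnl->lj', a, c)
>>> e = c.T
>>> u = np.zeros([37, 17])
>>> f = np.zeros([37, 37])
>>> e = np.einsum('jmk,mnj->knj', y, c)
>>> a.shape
(29, 37)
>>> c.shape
(3, 37, 29)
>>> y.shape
(29, 3, 7)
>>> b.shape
(5, 5)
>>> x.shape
(29, 3)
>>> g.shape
(5, 37)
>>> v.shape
(3, 5)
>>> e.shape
(7, 37, 29)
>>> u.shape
(37, 17)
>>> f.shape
(37, 37)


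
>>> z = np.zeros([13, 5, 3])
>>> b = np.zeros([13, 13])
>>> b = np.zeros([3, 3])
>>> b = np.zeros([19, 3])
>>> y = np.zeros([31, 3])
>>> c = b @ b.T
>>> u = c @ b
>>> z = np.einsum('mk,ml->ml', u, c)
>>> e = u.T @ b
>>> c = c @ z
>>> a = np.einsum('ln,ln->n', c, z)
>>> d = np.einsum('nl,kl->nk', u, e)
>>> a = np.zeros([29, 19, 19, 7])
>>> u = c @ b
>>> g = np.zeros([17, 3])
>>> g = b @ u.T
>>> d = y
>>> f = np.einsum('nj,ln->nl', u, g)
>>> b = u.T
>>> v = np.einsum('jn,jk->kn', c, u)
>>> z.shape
(19, 19)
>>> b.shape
(3, 19)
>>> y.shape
(31, 3)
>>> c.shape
(19, 19)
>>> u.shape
(19, 3)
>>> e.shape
(3, 3)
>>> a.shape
(29, 19, 19, 7)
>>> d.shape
(31, 3)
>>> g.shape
(19, 19)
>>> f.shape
(19, 19)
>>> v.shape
(3, 19)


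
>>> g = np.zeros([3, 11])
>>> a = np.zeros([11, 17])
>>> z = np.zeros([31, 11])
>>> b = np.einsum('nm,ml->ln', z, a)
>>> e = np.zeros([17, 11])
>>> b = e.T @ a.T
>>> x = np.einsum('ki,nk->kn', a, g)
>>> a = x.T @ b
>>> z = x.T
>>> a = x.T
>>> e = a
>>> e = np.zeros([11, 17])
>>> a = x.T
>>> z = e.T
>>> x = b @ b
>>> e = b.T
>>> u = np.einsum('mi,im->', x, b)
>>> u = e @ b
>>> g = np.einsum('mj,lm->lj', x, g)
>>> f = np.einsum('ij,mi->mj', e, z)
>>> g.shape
(3, 11)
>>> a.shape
(3, 11)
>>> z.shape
(17, 11)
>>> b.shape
(11, 11)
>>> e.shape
(11, 11)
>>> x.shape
(11, 11)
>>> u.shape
(11, 11)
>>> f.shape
(17, 11)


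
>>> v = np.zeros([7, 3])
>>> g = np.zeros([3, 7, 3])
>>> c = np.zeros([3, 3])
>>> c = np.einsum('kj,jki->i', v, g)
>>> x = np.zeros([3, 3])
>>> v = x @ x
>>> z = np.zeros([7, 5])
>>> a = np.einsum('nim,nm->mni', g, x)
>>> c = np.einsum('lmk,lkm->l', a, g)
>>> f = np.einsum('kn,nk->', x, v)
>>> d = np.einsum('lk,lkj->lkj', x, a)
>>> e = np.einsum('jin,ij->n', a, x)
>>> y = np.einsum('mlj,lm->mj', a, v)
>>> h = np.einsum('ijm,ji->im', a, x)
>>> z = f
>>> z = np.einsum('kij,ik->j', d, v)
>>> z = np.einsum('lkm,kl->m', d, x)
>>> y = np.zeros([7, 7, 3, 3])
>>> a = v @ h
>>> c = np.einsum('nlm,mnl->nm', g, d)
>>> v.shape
(3, 3)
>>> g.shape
(3, 7, 3)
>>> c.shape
(3, 3)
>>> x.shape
(3, 3)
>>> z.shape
(7,)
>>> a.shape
(3, 7)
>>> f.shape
()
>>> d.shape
(3, 3, 7)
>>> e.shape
(7,)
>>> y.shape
(7, 7, 3, 3)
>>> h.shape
(3, 7)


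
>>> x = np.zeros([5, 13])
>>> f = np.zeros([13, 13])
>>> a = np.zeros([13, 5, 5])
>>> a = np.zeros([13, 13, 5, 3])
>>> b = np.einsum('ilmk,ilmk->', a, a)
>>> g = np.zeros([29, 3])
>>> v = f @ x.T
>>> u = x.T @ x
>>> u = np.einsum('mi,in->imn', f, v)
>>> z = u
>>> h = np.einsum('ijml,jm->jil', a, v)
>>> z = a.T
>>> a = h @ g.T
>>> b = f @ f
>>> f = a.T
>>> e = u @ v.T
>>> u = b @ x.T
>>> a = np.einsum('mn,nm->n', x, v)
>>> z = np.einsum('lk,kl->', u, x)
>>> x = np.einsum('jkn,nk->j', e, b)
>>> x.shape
(13,)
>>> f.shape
(29, 13, 13)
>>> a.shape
(13,)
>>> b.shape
(13, 13)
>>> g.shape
(29, 3)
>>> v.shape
(13, 5)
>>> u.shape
(13, 5)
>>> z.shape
()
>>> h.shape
(13, 13, 3)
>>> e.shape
(13, 13, 13)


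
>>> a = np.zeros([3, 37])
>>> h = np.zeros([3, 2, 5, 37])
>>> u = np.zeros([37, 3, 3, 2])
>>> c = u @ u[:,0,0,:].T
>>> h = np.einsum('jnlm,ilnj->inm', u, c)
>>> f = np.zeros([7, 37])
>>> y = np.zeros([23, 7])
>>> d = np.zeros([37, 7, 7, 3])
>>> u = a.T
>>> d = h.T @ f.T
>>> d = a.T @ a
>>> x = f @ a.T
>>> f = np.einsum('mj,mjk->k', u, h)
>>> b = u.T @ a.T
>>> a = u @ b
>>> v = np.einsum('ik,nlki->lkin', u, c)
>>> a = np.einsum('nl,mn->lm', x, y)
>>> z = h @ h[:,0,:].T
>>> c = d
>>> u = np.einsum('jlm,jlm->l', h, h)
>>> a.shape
(3, 23)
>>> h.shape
(37, 3, 2)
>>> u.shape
(3,)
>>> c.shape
(37, 37)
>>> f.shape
(2,)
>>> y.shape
(23, 7)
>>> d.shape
(37, 37)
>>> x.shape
(7, 3)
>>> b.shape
(3, 3)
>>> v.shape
(3, 3, 37, 37)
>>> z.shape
(37, 3, 37)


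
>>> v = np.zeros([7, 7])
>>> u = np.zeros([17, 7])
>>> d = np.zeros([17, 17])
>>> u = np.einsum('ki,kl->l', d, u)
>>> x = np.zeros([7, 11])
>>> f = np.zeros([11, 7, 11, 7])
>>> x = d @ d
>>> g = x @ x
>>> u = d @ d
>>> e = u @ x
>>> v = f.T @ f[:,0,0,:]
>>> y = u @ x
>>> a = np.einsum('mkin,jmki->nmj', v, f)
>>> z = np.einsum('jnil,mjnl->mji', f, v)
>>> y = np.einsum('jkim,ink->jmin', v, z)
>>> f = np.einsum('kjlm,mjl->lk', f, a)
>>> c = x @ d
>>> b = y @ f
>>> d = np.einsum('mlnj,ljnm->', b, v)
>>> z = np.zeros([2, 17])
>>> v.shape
(7, 11, 7, 7)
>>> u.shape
(17, 17)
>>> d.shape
()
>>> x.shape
(17, 17)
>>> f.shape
(11, 11)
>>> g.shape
(17, 17)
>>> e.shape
(17, 17)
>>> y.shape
(7, 7, 7, 11)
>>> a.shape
(7, 7, 11)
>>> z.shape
(2, 17)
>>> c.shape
(17, 17)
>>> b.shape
(7, 7, 7, 11)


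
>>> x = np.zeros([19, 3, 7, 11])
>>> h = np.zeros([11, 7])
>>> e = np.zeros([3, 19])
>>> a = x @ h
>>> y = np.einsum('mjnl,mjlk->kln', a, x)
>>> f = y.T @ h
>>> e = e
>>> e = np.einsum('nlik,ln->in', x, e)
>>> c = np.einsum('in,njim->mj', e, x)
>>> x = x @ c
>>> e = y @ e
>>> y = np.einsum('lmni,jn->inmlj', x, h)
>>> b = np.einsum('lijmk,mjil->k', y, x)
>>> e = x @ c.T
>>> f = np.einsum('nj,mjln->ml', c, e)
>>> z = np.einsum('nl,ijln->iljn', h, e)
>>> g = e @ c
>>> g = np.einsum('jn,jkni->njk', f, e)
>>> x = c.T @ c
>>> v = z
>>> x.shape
(3, 3)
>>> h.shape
(11, 7)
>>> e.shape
(19, 3, 7, 11)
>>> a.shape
(19, 3, 7, 7)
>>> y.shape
(3, 7, 3, 19, 11)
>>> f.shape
(19, 7)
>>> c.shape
(11, 3)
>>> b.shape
(11,)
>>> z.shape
(19, 7, 3, 11)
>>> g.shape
(7, 19, 3)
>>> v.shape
(19, 7, 3, 11)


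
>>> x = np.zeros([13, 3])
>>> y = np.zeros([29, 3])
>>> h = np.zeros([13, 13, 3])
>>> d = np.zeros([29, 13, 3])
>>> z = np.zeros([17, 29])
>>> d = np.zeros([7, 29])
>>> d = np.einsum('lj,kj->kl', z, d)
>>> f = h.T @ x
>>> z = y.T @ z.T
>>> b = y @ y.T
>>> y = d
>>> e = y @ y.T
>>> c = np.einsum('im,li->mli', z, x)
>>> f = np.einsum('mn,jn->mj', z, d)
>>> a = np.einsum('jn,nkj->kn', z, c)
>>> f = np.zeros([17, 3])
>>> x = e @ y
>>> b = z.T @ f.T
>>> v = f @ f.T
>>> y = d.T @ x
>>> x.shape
(7, 17)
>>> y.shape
(17, 17)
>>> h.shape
(13, 13, 3)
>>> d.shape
(7, 17)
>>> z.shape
(3, 17)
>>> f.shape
(17, 3)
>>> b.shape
(17, 17)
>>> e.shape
(7, 7)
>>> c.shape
(17, 13, 3)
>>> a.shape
(13, 17)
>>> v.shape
(17, 17)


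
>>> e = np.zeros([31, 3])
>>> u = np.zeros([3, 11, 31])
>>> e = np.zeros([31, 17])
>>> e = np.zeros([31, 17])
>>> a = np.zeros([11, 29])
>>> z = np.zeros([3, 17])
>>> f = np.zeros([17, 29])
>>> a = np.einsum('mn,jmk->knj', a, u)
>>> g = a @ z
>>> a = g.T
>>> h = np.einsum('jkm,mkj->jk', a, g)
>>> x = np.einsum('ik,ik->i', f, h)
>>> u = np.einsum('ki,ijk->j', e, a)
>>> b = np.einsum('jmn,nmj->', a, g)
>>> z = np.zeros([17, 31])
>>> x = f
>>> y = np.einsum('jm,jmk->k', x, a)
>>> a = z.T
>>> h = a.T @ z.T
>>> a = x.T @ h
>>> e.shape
(31, 17)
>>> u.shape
(29,)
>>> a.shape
(29, 17)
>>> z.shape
(17, 31)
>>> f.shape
(17, 29)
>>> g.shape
(31, 29, 17)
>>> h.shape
(17, 17)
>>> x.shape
(17, 29)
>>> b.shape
()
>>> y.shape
(31,)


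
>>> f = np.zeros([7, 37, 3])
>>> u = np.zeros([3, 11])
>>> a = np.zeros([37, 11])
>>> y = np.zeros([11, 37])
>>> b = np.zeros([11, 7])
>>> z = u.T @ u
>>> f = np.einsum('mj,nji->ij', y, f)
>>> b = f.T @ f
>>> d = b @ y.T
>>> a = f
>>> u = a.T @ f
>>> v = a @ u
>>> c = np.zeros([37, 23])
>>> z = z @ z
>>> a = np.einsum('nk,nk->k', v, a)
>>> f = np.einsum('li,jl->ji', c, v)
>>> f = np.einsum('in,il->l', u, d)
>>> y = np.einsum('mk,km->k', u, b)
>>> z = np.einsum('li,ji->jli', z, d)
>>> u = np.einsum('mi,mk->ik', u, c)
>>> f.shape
(11,)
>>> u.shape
(37, 23)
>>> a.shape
(37,)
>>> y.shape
(37,)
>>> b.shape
(37, 37)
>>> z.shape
(37, 11, 11)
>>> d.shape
(37, 11)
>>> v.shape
(3, 37)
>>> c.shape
(37, 23)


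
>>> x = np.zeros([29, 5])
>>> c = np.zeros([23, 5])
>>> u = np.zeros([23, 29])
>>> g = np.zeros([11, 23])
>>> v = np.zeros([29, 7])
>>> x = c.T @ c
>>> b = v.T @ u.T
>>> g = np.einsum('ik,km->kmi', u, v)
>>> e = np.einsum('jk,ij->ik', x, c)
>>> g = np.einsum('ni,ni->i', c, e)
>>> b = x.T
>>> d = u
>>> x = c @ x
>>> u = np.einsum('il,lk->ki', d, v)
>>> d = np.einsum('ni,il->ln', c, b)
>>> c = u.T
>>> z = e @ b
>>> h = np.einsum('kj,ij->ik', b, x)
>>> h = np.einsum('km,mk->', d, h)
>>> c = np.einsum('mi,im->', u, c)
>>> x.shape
(23, 5)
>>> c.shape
()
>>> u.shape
(7, 23)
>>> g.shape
(5,)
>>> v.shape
(29, 7)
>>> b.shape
(5, 5)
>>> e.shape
(23, 5)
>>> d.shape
(5, 23)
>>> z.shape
(23, 5)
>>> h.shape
()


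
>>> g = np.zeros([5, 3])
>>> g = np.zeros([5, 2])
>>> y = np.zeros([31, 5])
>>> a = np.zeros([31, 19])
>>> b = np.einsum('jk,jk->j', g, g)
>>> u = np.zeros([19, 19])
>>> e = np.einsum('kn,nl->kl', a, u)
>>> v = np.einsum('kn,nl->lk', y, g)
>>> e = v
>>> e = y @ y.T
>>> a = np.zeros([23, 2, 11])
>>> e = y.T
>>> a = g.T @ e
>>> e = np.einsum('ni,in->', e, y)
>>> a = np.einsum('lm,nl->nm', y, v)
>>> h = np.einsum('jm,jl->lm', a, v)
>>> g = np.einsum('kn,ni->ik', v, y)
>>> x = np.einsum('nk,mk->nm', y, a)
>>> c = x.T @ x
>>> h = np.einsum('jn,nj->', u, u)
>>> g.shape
(5, 2)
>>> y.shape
(31, 5)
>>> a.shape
(2, 5)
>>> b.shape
(5,)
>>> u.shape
(19, 19)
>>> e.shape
()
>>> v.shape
(2, 31)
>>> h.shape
()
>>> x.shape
(31, 2)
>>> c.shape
(2, 2)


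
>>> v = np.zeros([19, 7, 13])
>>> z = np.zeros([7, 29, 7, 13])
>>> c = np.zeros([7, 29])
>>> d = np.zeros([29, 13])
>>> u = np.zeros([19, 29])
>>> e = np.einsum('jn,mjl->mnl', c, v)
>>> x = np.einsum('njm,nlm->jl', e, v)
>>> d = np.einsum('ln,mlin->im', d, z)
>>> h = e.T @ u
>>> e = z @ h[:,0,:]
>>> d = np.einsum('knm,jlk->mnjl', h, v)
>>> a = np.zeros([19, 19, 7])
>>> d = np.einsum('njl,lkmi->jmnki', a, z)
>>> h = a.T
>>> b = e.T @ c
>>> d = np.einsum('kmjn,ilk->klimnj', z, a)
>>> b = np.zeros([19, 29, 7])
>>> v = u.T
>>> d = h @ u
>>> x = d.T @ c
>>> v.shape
(29, 19)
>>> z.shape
(7, 29, 7, 13)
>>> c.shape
(7, 29)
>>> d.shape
(7, 19, 29)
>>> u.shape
(19, 29)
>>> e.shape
(7, 29, 7, 29)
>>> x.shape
(29, 19, 29)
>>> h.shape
(7, 19, 19)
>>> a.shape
(19, 19, 7)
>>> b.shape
(19, 29, 7)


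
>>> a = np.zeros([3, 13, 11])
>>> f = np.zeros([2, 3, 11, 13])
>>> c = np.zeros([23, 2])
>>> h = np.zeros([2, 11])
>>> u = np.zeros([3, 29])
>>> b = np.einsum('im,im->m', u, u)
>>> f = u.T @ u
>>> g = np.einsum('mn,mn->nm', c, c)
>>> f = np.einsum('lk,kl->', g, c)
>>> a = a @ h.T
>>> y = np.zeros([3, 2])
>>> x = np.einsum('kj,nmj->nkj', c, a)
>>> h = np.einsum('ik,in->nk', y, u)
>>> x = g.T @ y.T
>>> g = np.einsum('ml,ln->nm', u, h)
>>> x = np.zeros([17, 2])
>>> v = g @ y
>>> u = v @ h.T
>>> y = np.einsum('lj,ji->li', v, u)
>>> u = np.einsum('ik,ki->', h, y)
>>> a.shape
(3, 13, 2)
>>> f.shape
()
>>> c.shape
(23, 2)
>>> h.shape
(29, 2)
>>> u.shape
()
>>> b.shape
(29,)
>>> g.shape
(2, 3)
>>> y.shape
(2, 29)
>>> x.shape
(17, 2)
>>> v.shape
(2, 2)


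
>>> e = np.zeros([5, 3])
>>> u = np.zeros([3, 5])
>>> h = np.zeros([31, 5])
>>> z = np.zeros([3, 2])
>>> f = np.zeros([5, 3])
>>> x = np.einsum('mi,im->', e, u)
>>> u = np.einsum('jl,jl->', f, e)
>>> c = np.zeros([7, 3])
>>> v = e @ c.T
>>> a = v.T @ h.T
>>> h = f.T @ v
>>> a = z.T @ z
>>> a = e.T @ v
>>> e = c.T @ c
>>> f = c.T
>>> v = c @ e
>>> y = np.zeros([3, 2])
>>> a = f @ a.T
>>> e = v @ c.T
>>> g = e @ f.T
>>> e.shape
(7, 7)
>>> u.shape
()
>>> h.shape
(3, 7)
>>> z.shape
(3, 2)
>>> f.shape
(3, 7)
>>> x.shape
()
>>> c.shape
(7, 3)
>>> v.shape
(7, 3)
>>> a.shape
(3, 3)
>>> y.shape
(3, 2)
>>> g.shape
(7, 3)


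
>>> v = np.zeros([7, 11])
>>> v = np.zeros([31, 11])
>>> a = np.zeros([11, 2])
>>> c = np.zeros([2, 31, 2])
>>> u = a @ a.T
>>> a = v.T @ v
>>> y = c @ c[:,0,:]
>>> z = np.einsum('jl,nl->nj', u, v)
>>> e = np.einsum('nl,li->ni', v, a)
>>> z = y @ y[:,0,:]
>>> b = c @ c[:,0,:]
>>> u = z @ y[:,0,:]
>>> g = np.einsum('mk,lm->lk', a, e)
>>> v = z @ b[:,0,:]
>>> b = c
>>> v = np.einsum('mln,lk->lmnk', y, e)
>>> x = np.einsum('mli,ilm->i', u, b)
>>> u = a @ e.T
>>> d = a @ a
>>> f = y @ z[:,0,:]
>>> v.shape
(31, 2, 2, 11)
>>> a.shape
(11, 11)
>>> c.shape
(2, 31, 2)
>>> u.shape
(11, 31)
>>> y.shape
(2, 31, 2)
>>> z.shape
(2, 31, 2)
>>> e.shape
(31, 11)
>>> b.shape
(2, 31, 2)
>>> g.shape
(31, 11)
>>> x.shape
(2,)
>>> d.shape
(11, 11)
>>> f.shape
(2, 31, 2)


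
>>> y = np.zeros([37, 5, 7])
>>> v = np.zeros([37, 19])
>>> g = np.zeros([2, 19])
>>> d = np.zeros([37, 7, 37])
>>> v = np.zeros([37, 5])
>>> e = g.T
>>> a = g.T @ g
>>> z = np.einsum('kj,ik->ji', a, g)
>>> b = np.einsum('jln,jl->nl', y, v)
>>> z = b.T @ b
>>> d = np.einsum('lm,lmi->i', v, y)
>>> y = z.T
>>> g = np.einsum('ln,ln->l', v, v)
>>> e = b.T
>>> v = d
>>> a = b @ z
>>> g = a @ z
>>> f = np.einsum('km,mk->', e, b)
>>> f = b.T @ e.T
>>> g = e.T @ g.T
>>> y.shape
(5, 5)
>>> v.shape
(7,)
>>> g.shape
(7, 7)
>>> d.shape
(7,)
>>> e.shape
(5, 7)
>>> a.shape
(7, 5)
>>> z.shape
(5, 5)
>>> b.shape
(7, 5)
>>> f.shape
(5, 5)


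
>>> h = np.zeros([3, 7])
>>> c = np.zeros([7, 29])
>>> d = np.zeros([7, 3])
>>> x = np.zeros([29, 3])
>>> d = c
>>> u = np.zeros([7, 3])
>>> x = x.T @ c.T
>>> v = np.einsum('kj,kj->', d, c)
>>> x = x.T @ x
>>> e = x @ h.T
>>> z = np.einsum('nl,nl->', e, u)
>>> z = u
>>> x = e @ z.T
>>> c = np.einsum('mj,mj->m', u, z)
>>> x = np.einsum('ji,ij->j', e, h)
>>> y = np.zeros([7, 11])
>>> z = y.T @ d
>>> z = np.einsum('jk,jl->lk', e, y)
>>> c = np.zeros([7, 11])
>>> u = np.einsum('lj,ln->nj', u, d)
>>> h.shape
(3, 7)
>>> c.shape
(7, 11)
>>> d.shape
(7, 29)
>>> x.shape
(7,)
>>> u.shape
(29, 3)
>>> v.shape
()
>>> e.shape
(7, 3)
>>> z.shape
(11, 3)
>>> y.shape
(7, 11)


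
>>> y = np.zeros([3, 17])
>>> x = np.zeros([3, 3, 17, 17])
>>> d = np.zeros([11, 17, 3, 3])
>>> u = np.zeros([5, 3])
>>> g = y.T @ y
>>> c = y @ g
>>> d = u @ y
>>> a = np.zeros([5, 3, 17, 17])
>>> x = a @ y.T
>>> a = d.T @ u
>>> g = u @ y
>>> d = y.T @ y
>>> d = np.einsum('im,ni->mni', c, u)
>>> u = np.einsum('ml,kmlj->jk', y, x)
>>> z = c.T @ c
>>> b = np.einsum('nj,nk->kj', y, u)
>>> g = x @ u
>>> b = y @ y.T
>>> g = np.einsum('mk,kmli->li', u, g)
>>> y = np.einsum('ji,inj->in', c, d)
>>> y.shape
(17, 5)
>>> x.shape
(5, 3, 17, 3)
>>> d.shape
(17, 5, 3)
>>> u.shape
(3, 5)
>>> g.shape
(17, 5)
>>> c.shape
(3, 17)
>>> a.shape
(17, 3)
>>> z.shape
(17, 17)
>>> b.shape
(3, 3)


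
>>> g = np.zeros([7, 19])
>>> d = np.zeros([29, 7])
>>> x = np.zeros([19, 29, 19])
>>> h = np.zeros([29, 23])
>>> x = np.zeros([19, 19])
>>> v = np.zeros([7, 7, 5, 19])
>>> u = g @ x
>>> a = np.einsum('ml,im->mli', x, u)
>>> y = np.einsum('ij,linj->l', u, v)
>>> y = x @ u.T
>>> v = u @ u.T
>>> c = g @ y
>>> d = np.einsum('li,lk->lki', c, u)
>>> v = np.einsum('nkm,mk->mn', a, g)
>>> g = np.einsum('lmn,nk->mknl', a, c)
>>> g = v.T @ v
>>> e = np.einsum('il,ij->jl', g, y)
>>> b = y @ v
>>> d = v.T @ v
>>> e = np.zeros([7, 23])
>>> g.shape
(19, 19)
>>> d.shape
(19, 19)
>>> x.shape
(19, 19)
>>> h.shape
(29, 23)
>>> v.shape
(7, 19)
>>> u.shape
(7, 19)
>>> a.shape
(19, 19, 7)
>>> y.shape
(19, 7)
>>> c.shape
(7, 7)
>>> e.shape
(7, 23)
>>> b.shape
(19, 19)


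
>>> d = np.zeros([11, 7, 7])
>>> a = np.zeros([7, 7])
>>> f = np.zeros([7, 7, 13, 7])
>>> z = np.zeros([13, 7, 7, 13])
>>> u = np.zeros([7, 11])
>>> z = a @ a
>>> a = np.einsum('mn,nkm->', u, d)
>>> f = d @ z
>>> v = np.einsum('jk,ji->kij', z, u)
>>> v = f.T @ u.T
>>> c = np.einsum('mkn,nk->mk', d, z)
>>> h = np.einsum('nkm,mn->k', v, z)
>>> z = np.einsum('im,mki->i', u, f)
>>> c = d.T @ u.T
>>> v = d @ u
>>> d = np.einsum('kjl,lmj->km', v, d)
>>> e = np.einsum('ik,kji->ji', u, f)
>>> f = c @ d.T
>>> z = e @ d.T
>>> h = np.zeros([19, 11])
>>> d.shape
(11, 7)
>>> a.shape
()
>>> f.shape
(7, 7, 11)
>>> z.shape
(7, 11)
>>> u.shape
(7, 11)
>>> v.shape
(11, 7, 11)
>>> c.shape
(7, 7, 7)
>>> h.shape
(19, 11)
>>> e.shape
(7, 7)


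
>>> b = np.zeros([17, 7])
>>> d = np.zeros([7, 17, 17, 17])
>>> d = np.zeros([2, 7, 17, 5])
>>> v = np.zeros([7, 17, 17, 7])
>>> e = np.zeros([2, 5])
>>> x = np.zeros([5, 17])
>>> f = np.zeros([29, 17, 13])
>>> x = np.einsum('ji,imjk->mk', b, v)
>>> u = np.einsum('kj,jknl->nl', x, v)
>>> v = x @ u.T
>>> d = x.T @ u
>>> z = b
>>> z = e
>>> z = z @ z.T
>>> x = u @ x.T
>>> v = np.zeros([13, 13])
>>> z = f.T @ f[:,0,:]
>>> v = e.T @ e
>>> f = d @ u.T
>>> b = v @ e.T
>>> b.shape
(5, 2)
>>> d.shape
(7, 7)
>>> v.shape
(5, 5)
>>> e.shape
(2, 5)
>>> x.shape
(17, 17)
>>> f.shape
(7, 17)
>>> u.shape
(17, 7)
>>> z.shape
(13, 17, 13)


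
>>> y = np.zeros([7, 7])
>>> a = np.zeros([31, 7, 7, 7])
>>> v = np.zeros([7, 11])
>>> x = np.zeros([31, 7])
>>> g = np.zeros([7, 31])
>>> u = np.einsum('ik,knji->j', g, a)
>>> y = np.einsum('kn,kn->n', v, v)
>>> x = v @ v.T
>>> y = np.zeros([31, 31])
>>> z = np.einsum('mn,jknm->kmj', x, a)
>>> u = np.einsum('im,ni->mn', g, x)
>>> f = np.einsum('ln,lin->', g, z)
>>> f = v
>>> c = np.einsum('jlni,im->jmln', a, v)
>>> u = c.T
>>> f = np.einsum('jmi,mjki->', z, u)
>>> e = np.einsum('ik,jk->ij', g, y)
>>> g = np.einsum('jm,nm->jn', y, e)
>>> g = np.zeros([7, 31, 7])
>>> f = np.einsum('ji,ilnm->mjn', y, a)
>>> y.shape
(31, 31)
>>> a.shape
(31, 7, 7, 7)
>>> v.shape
(7, 11)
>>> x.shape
(7, 7)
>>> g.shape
(7, 31, 7)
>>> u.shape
(7, 7, 11, 31)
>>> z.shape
(7, 7, 31)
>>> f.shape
(7, 31, 7)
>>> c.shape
(31, 11, 7, 7)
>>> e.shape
(7, 31)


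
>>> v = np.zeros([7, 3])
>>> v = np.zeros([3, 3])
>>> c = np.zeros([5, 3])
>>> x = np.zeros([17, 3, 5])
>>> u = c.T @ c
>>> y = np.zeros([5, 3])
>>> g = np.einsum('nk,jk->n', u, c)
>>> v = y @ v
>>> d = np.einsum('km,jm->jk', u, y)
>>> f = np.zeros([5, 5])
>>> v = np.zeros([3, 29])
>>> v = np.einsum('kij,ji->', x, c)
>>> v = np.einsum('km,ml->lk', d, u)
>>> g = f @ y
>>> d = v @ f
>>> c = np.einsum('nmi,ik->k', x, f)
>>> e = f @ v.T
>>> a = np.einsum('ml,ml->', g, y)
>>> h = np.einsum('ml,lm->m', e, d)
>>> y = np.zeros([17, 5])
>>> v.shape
(3, 5)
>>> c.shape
(5,)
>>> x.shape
(17, 3, 5)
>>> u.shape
(3, 3)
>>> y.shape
(17, 5)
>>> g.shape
(5, 3)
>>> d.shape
(3, 5)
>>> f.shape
(5, 5)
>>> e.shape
(5, 3)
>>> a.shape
()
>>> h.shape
(5,)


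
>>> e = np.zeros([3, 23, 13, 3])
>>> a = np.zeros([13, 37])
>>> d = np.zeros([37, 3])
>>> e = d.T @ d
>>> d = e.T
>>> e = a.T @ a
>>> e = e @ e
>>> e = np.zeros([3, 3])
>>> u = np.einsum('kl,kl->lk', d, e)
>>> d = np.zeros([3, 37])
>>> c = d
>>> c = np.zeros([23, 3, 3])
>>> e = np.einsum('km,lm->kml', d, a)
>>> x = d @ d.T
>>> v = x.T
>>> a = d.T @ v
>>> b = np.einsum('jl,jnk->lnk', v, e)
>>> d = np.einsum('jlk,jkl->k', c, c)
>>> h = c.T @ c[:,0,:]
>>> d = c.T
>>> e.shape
(3, 37, 13)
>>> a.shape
(37, 3)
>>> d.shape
(3, 3, 23)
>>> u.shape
(3, 3)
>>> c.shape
(23, 3, 3)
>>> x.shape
(3, 3)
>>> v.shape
(3, 3)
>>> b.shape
(3, 37, 13)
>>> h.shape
(3, 3, 3)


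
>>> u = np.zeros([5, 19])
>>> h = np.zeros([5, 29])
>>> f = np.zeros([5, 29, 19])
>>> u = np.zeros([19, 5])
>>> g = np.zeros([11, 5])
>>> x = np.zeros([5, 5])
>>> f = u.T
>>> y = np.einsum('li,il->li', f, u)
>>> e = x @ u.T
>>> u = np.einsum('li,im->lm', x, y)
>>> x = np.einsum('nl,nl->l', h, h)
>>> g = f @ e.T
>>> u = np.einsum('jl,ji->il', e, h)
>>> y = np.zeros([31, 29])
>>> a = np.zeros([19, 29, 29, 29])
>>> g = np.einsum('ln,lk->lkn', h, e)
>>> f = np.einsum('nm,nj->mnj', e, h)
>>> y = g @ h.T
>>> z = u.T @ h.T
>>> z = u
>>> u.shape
(29, 19)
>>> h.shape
(5, 29)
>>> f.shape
(19, 5, 29)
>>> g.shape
(5, 19, 29)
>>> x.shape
(29,)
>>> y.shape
(5, 19, 5)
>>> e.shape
(5, 19)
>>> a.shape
(19, 29, 29, 29)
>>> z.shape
(29, 19)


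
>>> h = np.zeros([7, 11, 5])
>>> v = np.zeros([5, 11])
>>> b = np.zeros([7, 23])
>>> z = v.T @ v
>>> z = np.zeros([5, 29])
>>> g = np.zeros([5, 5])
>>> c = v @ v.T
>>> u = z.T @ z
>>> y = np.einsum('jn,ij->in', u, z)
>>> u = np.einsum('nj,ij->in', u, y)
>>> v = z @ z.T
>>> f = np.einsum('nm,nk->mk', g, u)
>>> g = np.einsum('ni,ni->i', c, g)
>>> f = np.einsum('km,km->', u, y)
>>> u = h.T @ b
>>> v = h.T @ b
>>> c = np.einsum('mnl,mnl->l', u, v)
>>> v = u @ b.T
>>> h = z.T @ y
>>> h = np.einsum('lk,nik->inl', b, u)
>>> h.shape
(11, 5, 7)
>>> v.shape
(5, 11, 7)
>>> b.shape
(7, 23)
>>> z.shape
(5, 29)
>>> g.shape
(5,)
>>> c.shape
(23,)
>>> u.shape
(5, 11, 23)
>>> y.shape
(5, 29)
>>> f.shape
()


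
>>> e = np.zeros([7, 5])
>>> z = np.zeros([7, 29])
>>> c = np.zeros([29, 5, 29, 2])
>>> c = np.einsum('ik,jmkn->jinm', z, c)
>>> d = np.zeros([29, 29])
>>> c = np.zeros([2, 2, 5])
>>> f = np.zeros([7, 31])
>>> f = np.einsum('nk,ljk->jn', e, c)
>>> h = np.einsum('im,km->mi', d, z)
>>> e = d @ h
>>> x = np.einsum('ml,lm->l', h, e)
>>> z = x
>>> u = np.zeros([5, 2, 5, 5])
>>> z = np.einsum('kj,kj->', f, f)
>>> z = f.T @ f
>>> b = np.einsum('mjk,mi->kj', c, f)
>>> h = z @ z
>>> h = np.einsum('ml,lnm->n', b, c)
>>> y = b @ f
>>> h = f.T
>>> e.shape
(29, 29)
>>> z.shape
(7, 7)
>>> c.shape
(2, 2, 5)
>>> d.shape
(29, 29)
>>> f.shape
(2, 7)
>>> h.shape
(7, 2)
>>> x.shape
(29,)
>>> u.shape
(5, 2, 5, 5)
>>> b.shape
(5, 2)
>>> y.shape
(5, 7)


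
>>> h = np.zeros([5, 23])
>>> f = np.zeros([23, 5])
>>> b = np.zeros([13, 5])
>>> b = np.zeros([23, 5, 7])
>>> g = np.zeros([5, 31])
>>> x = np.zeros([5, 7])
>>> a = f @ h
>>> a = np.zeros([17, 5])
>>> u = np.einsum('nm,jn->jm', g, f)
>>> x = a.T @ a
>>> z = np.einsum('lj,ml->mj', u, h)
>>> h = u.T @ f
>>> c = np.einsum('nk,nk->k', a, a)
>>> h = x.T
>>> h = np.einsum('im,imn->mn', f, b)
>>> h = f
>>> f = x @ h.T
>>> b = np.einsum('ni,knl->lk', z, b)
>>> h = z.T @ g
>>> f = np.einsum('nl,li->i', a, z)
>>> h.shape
(31, 31)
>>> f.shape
(31,)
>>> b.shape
(7, 23)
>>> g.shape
(5, 31)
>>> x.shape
(5, 5)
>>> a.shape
(17, 5)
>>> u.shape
(23, 31)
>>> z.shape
(5, 31)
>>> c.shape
(5,)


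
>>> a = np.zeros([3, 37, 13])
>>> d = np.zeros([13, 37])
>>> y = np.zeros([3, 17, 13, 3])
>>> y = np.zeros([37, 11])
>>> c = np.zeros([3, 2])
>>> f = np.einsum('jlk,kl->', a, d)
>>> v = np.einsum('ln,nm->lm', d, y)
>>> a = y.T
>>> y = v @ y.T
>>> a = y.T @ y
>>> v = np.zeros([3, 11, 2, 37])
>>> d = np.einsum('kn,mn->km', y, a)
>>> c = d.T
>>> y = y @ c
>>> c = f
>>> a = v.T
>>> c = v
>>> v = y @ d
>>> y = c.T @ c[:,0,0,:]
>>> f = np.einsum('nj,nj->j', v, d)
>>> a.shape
(37, 2, 11, 3)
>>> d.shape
(13, 37)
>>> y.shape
(37, 2, 11, 37)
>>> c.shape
(3, 11, 2, 37)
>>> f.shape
(37,)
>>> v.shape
(13, 37)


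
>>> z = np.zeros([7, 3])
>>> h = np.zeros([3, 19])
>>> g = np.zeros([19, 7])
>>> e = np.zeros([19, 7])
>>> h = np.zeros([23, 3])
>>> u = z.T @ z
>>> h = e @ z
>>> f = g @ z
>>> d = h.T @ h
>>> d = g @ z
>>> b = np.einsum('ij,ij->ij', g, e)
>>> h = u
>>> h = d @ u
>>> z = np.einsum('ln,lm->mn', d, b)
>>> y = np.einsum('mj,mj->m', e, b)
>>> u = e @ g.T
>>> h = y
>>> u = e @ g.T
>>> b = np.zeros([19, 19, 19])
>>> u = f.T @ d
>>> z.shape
(7, 3)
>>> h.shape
(19,)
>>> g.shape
(19, 7)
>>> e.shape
(19, 7)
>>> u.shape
(3, 3)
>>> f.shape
(19, 3)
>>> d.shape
(19, 3)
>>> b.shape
(19, 19, 19)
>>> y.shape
(19,)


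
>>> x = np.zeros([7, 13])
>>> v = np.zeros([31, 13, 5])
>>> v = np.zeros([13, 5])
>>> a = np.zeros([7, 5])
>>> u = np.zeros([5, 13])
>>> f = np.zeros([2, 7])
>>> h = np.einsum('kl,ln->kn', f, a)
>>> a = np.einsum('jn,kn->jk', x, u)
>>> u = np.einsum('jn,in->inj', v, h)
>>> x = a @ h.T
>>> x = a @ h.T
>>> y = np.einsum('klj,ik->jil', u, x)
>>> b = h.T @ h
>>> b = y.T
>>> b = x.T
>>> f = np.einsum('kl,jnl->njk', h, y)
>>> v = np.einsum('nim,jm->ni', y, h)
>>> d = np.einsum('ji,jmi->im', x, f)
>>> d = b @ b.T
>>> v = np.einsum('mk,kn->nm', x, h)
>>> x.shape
(7, 2)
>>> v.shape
(5, 7)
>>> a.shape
(7, 5)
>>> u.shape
(2, 5, 13)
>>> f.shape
(7, 13, 2)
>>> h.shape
(2, 5)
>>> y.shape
(13, 7, 5)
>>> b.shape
(2, 7)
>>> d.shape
(2, 2)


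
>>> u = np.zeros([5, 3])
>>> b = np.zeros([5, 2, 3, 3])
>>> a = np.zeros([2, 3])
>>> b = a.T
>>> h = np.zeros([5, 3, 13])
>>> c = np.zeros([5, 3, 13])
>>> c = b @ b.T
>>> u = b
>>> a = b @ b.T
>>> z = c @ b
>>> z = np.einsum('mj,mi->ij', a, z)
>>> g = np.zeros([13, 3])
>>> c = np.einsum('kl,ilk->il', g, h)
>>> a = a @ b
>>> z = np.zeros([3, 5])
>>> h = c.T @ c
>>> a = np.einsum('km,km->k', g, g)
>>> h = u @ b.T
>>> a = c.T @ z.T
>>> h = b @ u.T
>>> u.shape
(3, 2)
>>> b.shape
(3, 2)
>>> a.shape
(3, 3)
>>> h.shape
(3, 3)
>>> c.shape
(5, 3)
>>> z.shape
(3, 5)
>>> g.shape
(13, 3)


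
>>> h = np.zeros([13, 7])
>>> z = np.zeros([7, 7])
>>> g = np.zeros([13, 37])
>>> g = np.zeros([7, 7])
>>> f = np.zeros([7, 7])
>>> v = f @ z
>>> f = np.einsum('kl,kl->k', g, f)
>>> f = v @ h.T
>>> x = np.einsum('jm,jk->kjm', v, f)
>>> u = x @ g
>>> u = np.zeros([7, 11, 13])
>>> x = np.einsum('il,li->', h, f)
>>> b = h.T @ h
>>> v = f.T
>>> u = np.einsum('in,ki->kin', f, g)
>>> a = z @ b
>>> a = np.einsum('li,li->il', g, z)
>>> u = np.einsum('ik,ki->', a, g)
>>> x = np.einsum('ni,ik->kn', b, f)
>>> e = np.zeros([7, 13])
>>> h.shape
(13, 7)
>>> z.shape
(7, 7)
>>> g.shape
(7, 7)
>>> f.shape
(7, 13)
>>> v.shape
(13, 7)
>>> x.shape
(13, 7)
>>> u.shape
()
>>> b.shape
(7, 7)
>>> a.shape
(7, 7)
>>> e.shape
(7, 13)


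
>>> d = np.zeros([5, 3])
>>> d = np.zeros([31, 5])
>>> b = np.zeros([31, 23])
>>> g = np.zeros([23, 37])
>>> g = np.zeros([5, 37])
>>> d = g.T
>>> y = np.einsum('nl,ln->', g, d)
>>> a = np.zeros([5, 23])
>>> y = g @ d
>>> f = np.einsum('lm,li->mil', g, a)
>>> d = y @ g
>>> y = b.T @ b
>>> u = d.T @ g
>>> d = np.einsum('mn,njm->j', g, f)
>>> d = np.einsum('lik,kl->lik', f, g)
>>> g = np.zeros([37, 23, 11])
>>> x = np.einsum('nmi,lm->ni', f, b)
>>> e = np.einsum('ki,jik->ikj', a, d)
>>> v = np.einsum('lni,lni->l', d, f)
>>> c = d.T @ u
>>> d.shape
(37, 23, 5)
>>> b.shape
(31, 23)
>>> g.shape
(37, 23, 11)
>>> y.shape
(23, 23)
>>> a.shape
(5, 23)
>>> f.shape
(37, 23, 5)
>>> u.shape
(37, 37)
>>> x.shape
(37, 5)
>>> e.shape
(23, 5, 37)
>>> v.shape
(37,)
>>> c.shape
(5, 23, 37)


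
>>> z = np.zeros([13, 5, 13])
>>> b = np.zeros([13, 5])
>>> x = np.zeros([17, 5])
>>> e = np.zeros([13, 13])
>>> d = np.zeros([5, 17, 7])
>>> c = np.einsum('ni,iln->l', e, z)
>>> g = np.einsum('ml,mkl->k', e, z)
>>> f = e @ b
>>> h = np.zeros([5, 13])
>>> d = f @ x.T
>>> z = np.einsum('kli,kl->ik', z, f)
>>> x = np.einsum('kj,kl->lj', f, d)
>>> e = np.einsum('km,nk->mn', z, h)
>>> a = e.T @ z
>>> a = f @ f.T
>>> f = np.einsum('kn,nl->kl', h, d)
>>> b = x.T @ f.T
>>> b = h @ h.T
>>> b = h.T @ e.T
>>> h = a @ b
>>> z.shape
(13, 13)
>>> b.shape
(13, 13)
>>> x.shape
(17, 5)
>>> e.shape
(13, 5)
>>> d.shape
(13, 17)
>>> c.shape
(5,)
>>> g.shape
(5,)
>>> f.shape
(5, 17)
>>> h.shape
(13, 13)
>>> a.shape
(13, 13)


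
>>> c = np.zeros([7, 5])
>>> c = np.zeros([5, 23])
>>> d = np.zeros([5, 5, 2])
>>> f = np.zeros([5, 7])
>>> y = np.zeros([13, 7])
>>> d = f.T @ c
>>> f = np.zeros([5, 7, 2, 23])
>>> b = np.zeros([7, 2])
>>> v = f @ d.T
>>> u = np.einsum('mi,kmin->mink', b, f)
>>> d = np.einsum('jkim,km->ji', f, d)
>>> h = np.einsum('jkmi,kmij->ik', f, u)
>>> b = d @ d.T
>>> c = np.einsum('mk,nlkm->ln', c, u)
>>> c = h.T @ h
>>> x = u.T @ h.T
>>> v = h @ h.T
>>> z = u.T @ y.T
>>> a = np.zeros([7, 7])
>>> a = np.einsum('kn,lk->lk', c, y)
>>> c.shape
(7, 7)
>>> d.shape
(5, 2)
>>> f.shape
(5, 7, 2, 23)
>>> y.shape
(13, 7)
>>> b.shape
(5, 5)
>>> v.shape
(23, 23)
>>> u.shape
(7, 2, 23, 5)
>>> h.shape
(23, 7)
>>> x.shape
(5, 23, 2, 23)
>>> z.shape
(5, 23, 2, 13)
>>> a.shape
(13, 7)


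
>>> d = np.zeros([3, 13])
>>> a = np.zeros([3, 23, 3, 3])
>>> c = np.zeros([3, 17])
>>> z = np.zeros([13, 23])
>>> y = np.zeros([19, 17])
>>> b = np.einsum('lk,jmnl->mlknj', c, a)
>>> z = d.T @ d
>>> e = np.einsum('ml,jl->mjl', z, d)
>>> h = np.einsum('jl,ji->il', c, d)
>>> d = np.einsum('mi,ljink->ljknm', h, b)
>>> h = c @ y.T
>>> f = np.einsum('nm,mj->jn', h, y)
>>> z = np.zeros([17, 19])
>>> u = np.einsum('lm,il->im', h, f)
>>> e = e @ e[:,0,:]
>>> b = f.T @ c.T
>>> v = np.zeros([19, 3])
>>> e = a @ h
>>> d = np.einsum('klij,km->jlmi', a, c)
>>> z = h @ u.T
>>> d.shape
(3, 23, 17, 3)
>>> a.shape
(3, 23, 3, 3)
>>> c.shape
(3, 17)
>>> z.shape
(3, 17)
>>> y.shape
(19, 17)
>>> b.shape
(3, 3)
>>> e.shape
(3, 23, 3, 19)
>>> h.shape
(3, 19)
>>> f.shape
(17, 3)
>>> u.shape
(17, 19)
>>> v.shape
(19, 3)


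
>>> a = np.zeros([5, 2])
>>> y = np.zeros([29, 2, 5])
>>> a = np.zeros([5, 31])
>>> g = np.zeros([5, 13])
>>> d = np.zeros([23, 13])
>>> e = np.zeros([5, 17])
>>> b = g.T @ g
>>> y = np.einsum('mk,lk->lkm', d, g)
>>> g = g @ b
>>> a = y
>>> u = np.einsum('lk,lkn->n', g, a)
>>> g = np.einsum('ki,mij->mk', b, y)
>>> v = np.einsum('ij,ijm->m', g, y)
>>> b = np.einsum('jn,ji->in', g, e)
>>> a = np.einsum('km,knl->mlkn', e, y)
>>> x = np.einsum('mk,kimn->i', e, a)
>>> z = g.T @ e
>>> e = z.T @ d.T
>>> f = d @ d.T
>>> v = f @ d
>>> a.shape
(17, 23, 5, 13)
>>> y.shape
(5, 13, 23)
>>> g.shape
(5, 13)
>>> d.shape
(23, 13)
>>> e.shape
(17, 23)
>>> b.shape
(17, 13)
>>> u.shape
(23,)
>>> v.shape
(23, 13)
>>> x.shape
(23,)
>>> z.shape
(13, 17)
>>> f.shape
(23, 23)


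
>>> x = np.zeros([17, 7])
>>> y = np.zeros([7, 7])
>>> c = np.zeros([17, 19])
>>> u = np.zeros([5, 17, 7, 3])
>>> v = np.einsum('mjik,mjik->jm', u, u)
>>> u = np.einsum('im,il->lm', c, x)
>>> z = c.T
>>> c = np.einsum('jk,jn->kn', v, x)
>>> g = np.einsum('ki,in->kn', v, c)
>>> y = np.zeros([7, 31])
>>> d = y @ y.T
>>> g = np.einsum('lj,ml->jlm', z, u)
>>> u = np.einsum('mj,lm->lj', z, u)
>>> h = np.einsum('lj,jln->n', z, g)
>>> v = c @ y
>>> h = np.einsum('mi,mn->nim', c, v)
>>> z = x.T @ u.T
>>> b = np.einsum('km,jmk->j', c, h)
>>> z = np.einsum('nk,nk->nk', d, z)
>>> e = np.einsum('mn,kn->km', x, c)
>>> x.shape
(17, 7)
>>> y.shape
(7, 31)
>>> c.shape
(5, 7)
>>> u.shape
(7, 17)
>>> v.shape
(5, 31)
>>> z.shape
(7, 7)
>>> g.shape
(17, 19, 7)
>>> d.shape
(7, 7)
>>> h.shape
(31, 7, 5)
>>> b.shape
(31,)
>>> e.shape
(5, 17)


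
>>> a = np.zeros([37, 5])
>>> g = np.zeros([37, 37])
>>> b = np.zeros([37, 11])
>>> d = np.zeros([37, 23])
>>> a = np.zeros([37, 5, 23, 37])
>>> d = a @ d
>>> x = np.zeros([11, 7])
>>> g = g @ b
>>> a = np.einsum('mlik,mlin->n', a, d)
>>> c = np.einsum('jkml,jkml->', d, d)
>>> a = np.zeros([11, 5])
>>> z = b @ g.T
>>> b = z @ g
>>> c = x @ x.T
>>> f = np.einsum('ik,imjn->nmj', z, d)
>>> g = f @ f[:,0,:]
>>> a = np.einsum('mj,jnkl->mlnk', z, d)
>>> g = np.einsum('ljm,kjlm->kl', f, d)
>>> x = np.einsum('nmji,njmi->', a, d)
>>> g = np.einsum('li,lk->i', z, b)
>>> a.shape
(37, 23, 5, 23)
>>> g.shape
(37,)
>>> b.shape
(37, 11)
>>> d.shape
(37, 5, 23, 23)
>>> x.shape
()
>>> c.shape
(11, 11)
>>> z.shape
(37, 37)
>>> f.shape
(23, 5, 23)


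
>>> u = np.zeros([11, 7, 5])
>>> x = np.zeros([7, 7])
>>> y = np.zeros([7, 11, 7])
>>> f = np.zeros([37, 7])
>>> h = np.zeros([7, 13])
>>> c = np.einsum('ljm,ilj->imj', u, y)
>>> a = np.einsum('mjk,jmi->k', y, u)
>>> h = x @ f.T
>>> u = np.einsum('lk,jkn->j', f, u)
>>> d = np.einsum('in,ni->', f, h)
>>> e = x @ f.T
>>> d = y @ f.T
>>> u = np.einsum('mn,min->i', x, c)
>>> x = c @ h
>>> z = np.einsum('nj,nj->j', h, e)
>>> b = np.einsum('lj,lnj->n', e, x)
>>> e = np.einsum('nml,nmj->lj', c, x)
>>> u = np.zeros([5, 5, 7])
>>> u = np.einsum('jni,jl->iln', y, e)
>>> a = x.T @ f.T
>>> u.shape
(7, 37, 11)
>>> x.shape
(7, 5, 37)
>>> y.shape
(7, 11, 7)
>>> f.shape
(37, 7)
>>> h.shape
(7, 37)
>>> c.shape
(7, 5, 7)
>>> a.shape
(37, 5, 37)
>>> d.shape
(7, 11, 37)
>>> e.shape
(7, 37)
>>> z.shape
(37,)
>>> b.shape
(5,)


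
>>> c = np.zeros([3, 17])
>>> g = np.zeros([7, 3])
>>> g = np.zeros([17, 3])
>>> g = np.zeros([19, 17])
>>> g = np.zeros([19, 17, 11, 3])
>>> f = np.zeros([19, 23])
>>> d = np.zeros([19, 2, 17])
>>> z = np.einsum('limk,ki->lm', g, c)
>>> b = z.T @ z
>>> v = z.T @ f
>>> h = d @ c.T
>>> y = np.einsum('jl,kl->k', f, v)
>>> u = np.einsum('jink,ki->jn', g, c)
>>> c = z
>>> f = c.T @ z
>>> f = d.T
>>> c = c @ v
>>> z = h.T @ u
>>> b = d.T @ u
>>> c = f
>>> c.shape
(17, 2, 19)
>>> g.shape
(19, 17, 11, 3)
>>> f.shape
(17, 2, 19)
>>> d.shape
(19, 2, 17)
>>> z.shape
(3, 2, 11)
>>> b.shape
(17, 2, 11)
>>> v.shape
(11, 23)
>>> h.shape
(19, 2, 3)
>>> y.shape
(11,)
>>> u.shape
(19, 11)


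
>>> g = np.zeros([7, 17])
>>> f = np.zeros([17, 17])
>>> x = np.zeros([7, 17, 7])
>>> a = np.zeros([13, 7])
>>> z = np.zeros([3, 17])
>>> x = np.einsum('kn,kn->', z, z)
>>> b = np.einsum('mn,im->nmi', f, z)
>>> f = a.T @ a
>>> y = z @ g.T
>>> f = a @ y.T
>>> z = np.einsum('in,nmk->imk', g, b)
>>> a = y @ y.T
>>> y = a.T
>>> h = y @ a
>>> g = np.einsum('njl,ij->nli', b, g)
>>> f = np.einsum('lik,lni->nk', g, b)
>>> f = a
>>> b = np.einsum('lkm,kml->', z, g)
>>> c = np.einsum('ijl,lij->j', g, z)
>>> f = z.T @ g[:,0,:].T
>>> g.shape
(17, 3, 7)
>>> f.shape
(3, 17, 17)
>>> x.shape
()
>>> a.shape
(3, 3)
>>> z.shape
(7, 17, 3)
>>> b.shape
()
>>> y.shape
(3, 3)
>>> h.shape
(3, 3)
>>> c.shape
(3,)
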